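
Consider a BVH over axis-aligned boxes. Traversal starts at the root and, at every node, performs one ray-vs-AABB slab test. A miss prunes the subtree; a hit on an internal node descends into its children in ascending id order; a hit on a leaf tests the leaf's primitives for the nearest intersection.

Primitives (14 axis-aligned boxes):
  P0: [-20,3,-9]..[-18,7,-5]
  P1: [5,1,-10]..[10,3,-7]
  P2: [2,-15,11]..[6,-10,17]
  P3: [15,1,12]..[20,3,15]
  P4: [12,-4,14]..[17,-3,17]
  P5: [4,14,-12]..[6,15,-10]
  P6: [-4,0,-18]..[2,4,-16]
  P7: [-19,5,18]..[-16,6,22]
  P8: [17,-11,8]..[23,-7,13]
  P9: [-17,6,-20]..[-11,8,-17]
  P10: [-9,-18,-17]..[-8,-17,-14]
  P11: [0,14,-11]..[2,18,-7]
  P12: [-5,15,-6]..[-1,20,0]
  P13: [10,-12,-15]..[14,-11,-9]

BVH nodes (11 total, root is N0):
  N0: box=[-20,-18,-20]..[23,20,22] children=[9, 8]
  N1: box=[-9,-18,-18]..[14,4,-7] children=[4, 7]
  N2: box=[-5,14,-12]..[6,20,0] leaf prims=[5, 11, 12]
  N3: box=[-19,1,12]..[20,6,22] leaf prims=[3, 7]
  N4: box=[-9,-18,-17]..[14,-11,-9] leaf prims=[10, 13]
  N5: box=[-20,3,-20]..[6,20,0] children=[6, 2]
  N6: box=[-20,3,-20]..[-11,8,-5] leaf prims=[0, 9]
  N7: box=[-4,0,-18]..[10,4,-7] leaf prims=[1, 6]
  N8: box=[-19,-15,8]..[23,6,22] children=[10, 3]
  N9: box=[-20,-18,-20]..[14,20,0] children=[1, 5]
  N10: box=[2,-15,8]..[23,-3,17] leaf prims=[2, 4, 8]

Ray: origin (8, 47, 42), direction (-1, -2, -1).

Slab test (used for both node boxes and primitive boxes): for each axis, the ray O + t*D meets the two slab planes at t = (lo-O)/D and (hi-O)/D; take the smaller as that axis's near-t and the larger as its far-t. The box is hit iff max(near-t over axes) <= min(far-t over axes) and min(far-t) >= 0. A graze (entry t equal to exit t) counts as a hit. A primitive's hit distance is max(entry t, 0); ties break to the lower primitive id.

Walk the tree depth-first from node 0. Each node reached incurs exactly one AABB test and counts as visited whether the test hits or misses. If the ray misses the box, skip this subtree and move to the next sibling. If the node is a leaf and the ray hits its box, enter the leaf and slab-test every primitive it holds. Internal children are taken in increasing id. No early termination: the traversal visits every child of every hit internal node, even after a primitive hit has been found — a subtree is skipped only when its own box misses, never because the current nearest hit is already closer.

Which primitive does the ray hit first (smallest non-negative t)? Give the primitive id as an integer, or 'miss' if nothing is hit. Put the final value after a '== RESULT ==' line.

Walk:
N0 x:[-15,28] y:[27/2,65/2] z:[20,62] -> hit [20,28], descend [8, 9]
  N8 x:[-15,27] y:[41/2,31] z:[20,34] -> hit [41/2,27], descend [3, 10]
    N3 x:[-12,27] y:[41/2,23] z:[20,30] -> hit [41/2,23] leaf, test {P3(miss), P7(miss)}
    N10 x:[-15,6] y:[25,31] z:[25,34] -> miss, prune
  N9 x:[-6,28] y:[27/2,65/2] z:[42,62] -> miss, prune

Visited [0, 8, 3, 10, 9]. Tests: 5 box, 1 leaf. Nearest: miss.

== RESULT ==
miss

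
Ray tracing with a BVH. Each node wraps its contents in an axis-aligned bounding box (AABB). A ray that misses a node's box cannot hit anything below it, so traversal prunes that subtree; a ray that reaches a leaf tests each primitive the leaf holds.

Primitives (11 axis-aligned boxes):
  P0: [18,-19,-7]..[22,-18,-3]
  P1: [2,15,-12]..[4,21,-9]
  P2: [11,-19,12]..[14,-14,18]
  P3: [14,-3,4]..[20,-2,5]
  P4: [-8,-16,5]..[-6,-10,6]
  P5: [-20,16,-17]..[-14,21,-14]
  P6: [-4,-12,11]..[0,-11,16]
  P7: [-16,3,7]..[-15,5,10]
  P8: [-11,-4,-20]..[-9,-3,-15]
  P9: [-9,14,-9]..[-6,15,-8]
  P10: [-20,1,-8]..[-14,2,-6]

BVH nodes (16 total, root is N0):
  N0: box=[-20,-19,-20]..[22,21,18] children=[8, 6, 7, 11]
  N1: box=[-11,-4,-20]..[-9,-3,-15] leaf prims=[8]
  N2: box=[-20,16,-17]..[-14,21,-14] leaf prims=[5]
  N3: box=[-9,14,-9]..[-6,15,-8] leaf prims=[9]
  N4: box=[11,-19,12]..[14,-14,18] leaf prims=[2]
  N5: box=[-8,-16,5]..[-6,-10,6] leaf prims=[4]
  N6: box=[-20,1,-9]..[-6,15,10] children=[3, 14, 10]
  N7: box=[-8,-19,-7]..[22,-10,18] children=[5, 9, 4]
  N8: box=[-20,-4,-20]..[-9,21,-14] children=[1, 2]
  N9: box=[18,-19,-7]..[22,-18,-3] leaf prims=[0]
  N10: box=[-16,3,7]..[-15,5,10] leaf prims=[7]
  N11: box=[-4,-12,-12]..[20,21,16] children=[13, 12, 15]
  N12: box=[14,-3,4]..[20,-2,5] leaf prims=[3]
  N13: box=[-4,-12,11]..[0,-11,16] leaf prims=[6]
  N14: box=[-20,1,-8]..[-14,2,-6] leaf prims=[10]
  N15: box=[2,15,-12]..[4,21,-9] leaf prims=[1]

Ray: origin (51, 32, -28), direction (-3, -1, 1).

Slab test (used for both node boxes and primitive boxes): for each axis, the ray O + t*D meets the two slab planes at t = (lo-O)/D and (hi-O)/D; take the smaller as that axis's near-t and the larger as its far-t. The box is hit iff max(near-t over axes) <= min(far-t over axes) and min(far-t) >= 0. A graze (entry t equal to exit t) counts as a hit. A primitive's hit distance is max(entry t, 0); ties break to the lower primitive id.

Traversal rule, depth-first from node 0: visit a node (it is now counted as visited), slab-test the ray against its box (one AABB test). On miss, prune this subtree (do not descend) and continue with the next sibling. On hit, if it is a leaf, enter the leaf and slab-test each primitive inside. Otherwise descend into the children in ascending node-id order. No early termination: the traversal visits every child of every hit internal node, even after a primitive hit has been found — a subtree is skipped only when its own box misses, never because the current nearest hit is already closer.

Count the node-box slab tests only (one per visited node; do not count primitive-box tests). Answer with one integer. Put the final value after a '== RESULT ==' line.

Traverse from the root:
N0 x:[29/3,71/3] y:[11,51] z:[8,46] -> hit [11,71/3], descend [6, 7, 8, 11]
  N6 x:[19,71/3] y:[17,31] z:[19,38] -> hit [19,71/3], descend [3, 10, 14]
    N3 x:[19,20] y:[17,18] z:[19,20] -> miss, prune
    N10 x:[22,67/3] y:[27,29] z:[35,38] -> miss, prune
    N14 x:[65/3,71/3] y:[30,31] z:[20,22] -> miss, prune
  N7 x:[29/3,59/3] y:[42,51] z:[21,46] -> miss, prune
  N8 x:[20,71/3] y:[11,36] z:[8,14] -> miss, prune
  N11 x:[31/3,55/3] y:[11,44] z:[16,44] -> hit [16,55/3], descend [12, 13, 15]
    N12 x:[31/3,37/3] y:[34,35] z:[32,33] -> miss, prune
    N13 x:[17,55/3] y:[43,44] z:[39,44] -> miss, prune
    N15 x:[47/3,49/3] y:[11,17] z:[16,19] -> hit [16,49/3] leaf, test {P1@t=16}

order=[0, 6, 3, 10, 14, 7, 8, 11, 12, 13, 15]  |boxes|=11  |leaves|=1  hit=P1

== RESULT ==
11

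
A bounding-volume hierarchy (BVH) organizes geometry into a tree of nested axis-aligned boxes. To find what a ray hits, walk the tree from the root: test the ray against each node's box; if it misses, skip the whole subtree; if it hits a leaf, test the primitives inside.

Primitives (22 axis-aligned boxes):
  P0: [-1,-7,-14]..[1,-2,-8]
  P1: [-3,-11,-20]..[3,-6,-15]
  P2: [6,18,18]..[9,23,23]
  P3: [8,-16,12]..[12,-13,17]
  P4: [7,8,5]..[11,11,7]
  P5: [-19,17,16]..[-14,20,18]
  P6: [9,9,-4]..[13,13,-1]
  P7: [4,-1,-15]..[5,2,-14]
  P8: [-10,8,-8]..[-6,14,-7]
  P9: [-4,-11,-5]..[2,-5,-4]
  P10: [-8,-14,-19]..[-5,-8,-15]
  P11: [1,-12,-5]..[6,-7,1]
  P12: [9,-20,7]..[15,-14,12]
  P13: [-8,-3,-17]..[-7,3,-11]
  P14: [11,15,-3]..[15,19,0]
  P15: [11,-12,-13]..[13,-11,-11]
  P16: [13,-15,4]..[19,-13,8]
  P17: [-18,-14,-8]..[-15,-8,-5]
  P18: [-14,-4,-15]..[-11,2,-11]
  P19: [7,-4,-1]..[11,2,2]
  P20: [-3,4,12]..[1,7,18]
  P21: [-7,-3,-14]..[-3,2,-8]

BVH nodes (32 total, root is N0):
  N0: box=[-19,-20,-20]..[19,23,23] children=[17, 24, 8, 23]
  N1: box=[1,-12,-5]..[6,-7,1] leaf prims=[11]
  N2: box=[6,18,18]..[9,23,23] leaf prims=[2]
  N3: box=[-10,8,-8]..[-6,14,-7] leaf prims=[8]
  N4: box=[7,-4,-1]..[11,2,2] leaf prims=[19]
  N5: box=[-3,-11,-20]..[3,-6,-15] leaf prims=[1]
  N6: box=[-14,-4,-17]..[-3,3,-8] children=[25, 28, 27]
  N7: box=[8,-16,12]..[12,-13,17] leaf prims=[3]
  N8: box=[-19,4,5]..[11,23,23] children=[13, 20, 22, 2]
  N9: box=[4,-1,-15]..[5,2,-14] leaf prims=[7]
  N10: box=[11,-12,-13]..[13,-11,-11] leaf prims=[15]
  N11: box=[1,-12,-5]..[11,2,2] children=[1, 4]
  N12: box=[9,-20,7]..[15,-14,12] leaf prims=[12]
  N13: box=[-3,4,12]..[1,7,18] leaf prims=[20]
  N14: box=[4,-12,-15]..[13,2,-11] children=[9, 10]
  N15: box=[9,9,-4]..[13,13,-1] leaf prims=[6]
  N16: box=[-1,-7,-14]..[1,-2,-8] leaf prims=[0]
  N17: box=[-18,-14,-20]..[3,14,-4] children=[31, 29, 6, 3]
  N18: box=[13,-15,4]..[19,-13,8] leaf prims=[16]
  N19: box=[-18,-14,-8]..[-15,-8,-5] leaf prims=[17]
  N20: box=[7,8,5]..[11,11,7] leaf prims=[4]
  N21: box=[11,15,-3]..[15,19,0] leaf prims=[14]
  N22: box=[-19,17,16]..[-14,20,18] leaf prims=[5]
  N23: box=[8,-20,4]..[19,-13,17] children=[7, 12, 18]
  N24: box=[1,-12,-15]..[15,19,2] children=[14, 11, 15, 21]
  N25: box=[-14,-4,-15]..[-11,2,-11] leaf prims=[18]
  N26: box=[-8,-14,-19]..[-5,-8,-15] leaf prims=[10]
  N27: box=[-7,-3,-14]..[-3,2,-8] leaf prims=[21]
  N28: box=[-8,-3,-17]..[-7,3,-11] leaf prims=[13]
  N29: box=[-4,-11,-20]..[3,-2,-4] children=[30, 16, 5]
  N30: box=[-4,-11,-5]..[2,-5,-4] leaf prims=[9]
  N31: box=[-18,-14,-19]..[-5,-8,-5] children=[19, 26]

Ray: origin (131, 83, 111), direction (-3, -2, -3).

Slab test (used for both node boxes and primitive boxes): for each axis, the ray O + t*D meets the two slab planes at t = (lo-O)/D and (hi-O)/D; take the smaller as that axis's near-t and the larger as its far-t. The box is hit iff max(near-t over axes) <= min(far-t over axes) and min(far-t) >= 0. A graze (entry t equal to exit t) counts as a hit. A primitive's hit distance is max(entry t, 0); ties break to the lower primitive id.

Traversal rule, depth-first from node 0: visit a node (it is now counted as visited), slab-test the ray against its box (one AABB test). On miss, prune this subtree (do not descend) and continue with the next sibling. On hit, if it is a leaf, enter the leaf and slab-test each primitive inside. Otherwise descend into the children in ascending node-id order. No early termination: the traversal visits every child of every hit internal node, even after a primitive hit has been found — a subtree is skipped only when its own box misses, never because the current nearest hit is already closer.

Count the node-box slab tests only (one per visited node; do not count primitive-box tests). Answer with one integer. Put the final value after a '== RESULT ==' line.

Trace the traversal:
N0 x:[112/3,50] y:[30,103/2] z:[88/3,131/3] -> hit [112/3,131/3], descend [8, 17, 23, 24]
  N8 x:[40,50] y:[30,79/2] z:[88/3,106/3] -> miss, prune
  N17 x:[128/3,149/3] y:[69/2,97/2] z:[115/3,131/3] -> hit [128/3,131/3], descend [3, 6, 29, 31]
    N3 x:[137/3,47] y:[69/2,75/2] z:[118/3,119/3] -> miss, prune
    N6 x:[134/3,145/3] y:[40,87/2] z:[119/3,128/3] -> miss, prune
    N29 x:[128/3,45] y:[85/2,47] z:[115/3,131/3] -> hit [128/3,131/3], descend [5, 16, 30]
      N5 x:[128/3,134/3] y:[89/2,47] z:[42,131/3] -> miss, prune
      N16 x:[130/3,44] y:[85/2,45] z:[119/3,125/3] -> miss, prune
      N30 x:[43,45] y:[44,47] z:[115/3,116/3] -> miss, prune
    N31 x:[136/3,149/3] y:[91/2,97/2] z:[116/3,130/3] -> miss, prune
  N23 x:[112/3,41] y:[48,103/2] z:[94/3,107/3] -> miss, prune
  N24 x:[116/3,130/3] y:[32,95/2] z:[109/3,42] -> hit [116/3,42], descend [11, 14, 15, 21]
    N11 x:[40,130/3] y:[81/2,95/2] z:[109/3,116/3] -> miss, prune
    N14 x:[118/3,127/3] y:[81/2,95/2] z:[122/3,42] -> hit [122/3,42], descend [9, 10]
      N9 x:[42,127/3] y:[81/2,42] z:[125/3,42] -> hit [42,42] leaf, test {P7@t=42}
      N10 x:[118/3,40] y:[47,95/2] z:[122/3,124/3] -> miss, prune
    N15 x:[118/3,122/3] y:[35,37] z:[112/3,115/3] -> miss, prune
    N21 x:[116/3,40] y:[32,34] z:[37,38] -> miss, prune

18 AABB tests over nodes [0, 8, 17, 3, 6, 29, 5, 16, 30, 31, 23, 24, 11, 14, 9, 10, 15, 21]; 1 leaf entered; closest P7.

== RESULT ==
18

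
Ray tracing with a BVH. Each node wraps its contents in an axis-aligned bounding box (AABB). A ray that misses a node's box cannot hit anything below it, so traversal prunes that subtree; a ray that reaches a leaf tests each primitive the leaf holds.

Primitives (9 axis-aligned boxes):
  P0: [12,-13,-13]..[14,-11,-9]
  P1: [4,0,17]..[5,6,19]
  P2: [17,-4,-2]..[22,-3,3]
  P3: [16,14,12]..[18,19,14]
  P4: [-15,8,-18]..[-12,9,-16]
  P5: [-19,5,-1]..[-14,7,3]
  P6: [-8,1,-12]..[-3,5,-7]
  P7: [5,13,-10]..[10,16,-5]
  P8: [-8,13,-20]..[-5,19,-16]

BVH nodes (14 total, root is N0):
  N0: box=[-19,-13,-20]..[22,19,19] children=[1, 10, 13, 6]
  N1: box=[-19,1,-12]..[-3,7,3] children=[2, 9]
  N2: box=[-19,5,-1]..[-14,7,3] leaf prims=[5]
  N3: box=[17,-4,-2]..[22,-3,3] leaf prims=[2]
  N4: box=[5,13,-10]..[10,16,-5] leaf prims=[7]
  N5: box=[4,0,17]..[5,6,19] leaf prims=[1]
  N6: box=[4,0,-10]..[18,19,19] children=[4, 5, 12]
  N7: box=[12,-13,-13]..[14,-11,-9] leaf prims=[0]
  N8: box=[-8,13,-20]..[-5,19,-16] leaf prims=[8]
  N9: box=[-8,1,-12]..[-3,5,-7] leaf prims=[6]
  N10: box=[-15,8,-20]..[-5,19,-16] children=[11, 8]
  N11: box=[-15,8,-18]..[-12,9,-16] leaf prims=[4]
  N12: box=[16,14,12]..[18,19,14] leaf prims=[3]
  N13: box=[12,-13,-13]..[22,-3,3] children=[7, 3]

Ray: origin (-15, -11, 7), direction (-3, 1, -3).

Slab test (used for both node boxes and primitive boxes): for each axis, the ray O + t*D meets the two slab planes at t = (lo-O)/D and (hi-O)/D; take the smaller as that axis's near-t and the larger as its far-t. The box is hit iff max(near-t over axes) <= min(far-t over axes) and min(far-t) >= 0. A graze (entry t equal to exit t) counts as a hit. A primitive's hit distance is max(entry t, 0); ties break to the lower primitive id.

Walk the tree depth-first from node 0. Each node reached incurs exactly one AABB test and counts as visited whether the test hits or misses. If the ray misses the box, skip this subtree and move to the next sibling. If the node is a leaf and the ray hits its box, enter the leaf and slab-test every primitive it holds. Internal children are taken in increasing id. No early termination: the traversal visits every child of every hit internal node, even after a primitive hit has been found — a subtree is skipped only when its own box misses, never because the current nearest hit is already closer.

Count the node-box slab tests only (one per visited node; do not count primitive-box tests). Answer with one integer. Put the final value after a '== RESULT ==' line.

Trace the traversal:
N0 x:[-37/3,4/3] y:[-2,30] z:[-4,9] -> hit [-2,4/3], descend [1, 6, 10, 13]
  N1 x:[-4,4/3] y:[12,18] z:[4/3,19/3] -> miss, prune
  N6 x:[-11,-19/3] y:[11,30] z:[-4,17/3] -> miss, prune
  N10 x:[-10/3,0] y:[19,30] z:[23/3,9] -> miss, prune
  N13 x:[-37/3,-9] y:[-2,8] z:[4/3,20/3] -> miss, prune

5 AABB tests over nodes [0, 1, 6, 10, 13]; 0 leaves entered; closest miss.

== RESULT ==
5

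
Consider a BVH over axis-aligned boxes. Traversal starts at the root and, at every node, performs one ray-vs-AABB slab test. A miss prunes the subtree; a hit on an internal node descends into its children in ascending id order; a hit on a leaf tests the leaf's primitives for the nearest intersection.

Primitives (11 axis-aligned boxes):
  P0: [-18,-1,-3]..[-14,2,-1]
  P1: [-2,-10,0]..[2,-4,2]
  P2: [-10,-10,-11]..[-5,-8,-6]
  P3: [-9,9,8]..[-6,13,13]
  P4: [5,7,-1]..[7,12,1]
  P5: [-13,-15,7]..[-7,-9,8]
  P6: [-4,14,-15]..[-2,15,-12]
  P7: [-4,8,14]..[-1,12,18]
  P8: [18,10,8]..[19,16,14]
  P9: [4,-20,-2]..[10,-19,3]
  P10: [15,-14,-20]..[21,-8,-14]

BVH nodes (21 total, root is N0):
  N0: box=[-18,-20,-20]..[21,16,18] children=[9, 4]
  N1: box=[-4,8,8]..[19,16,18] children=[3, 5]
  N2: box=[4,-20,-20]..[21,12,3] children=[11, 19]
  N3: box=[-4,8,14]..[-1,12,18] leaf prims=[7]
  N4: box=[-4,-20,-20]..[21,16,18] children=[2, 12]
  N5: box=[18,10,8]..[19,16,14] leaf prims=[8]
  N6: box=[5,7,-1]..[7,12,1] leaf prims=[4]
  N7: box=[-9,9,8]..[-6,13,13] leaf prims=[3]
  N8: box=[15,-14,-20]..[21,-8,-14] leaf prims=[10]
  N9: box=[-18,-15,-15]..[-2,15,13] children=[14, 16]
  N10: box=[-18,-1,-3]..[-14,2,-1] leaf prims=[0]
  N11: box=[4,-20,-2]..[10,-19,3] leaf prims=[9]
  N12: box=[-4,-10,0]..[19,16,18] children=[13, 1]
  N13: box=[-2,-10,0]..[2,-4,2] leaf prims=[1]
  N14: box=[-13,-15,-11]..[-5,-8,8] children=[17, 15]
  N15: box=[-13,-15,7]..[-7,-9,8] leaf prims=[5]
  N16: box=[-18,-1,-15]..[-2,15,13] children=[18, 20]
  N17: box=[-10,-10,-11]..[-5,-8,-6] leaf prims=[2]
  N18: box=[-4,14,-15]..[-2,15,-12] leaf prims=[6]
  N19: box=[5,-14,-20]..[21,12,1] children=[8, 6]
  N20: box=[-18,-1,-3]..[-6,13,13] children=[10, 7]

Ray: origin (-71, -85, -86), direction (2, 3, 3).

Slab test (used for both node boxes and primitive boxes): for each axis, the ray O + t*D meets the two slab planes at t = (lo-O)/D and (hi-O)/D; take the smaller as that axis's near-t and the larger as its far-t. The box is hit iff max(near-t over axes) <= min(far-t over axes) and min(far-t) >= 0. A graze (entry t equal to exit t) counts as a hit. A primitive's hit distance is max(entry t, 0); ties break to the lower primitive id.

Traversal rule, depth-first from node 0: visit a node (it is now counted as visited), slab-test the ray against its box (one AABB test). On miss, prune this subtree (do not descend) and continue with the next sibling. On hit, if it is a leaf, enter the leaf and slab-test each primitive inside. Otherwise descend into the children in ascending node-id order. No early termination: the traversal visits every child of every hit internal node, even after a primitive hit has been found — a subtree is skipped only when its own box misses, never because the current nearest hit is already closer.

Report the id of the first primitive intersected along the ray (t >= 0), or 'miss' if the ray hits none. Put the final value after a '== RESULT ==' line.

Walk:
N0 x:[53/2,46] y:[65/3,101/3] z:[22,104/3] -> hit [53/2,101/3], descend [4, 9]
  N4 x:[67/2,46] y:[65/3,101/3] z:[22,104/3] -> hit [67/2,101/3], descend [2, 12]
    N2 x:[75/2,46] y:[65/3,97/3] z:[22,89/3] -> miss, prune
    N12 x:[67/2,45] y:[25,101/3] z:[86/3,104/3] -> hit [67/2,101/3], descend [1, 13]
      N1 x:[67/2,45] y:[31,101/3] z:[94/3,104/3] -> hit [67/2,101/3], descend [3, 5]
        N3 x:[67/2,35] y:[31,97/3] z:[100/3,104/3] -> miss, prune
        N5 x:[89/2,45] y:[95/3,101/3] z:[94/3,100/3] -> miss, prune
      N13 x:[69/2,73/2] y:[25,27] z:[86/3,88/3] -> miss, prune
  N9 x:[53/2,69/2] y:[70/3,100/3] z:[71/3,33] -> hit [53/2,33], descend [14, 16]
    N14 x:[29,33] y:[70/3,77/3] z:[25,94/3] -> miss, prune
    N16 x:[53/2,69/2] y:[28,100/3] z:[71/3,33] -> hit [28,33], descend [18, 20]
      N18 x:[67/2,69/2] y:[33,100/3] z:[71/3,74/3] -> miss, prune
      N20 x:[53/2,65/2] y:[28,98/3] z:[83/3,33] -> hit [28,65/2], descend [7, 10]
        N7 x:[31,65/2] y:[94/3,98/3] z:[94/3,33] -> hit [94/3,65/2] leaf, test {P3@t=94/3}
        N10 x:[53/2,57/2] y:[28,29] z:[83/3,85/3] -> hit [28,85/3] leaf, test {P0@t=28}

Visited [0, 4, 2, 12, 1, 3, 5, 13, 9, 14, 16, 18, 20, 7, 10]. Tests: 15 box, 2 leaf. Nearest: P0.

== RESULT ==
0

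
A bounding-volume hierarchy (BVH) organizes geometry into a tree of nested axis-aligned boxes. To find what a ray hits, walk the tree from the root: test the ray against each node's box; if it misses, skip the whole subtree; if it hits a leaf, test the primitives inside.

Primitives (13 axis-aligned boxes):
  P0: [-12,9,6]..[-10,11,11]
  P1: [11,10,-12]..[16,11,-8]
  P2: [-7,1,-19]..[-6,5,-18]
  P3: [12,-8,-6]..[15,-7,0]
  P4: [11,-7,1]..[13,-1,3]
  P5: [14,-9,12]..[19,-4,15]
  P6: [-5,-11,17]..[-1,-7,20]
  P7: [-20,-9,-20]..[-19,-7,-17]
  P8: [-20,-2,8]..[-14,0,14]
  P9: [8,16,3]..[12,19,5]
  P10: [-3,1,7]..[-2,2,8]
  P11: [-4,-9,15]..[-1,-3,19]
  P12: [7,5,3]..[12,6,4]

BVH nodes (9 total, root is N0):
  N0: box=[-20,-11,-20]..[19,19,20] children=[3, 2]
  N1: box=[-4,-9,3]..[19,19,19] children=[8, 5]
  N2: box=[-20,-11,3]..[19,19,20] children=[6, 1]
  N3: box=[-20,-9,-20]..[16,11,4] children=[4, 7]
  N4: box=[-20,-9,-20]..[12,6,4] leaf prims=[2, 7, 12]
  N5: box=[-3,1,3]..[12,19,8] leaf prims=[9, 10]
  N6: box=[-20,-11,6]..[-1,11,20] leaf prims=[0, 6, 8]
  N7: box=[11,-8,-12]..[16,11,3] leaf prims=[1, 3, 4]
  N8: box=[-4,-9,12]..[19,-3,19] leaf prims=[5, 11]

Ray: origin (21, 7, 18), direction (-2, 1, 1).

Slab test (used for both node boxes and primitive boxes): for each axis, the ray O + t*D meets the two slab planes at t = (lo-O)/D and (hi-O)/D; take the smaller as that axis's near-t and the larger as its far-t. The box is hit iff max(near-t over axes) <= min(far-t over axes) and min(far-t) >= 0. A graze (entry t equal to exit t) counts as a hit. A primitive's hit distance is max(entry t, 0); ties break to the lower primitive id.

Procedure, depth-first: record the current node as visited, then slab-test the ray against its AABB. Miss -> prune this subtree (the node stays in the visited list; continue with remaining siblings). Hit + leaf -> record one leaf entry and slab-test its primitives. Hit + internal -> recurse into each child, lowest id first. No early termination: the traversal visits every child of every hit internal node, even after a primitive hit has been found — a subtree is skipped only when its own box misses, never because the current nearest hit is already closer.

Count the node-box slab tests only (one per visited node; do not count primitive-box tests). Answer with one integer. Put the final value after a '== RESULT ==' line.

Trace the traversal:
N0 x:[1,41/2] y:[-18,12] z:[-38,2] -> hit [1,2], descend [2, 3]
  N2 x:[1,41/2] y:[-18,12] z:[-15,2] -> hit [1,2], descend [1, 6]
    N1 x:[1,25/2] y:[-16,12] z:[-15,1] -> hit [1,1], descend [5, 8]
      N5 x:[9/2,12] y:[-6,12] z:[-15,-10] -> miss, prune
      N8 x:[1,25/2] y:[-16,-10] z:[-6,1] -> miss, prune
    N6 x:[11,41/2] y:[-18,4] z:[-12,2] -> miss, prune
  N3 x:[5/2,41/2] y:[-16,4] z:[-38,-14] -> miss, prune

order=[0, 2, 1, 5, 8, 6, 3]  |boxes|=7  |leaves|=0  hit=miss

== RESULT ==
7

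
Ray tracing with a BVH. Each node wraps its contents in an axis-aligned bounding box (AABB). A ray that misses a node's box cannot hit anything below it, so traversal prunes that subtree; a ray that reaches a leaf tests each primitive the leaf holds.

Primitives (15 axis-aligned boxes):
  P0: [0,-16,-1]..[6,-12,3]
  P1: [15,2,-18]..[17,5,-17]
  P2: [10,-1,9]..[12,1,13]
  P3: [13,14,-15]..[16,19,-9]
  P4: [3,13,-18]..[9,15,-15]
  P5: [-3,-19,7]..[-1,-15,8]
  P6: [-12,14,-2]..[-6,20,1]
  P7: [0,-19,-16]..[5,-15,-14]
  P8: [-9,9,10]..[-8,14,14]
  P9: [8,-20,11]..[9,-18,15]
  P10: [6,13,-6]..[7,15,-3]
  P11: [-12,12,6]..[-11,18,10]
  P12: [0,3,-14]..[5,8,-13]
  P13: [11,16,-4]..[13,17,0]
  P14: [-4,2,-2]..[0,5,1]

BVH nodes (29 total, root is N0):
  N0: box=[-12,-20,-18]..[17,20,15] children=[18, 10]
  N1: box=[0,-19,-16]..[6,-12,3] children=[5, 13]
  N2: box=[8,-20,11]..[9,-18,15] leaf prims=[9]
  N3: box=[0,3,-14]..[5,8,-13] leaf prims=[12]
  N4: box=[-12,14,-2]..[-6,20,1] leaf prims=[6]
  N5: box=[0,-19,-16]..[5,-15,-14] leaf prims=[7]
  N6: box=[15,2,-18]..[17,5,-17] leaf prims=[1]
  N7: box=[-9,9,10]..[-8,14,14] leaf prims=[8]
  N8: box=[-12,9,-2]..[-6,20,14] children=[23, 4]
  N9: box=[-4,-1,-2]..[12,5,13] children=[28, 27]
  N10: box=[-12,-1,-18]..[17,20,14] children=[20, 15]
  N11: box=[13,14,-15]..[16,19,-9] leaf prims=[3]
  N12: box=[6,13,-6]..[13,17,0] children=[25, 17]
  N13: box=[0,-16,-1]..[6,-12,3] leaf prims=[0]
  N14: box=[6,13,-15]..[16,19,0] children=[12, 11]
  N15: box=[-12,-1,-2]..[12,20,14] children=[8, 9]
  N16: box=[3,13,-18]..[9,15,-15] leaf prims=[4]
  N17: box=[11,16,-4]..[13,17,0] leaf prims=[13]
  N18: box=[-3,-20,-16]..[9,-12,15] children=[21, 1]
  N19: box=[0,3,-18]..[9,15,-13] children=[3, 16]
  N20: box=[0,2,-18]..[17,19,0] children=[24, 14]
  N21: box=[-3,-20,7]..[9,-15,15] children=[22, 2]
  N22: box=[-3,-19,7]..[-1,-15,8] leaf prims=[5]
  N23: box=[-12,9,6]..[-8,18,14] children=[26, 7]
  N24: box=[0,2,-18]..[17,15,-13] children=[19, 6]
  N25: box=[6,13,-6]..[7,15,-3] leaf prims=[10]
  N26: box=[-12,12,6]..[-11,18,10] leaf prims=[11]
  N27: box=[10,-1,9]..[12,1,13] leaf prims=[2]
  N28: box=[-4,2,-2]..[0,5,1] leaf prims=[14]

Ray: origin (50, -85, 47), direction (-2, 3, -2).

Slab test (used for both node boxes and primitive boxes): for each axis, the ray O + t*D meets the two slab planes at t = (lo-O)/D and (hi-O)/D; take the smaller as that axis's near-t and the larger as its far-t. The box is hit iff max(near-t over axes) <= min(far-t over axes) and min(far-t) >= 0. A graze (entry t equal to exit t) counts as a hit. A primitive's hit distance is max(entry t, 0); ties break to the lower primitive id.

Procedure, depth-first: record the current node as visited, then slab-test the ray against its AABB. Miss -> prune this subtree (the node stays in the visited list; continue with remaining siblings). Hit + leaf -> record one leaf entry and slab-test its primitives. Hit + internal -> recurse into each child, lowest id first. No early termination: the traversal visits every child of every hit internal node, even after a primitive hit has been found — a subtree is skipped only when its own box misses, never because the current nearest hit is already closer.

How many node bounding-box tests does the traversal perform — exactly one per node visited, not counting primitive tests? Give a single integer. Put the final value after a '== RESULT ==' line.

Trace the traversal:
N0 x:[33/2,31] y:[65/3,35] z:[16,65/2] -> hit [65/3,31], descend [10, 18]
  N10 x:[33/2,31] y:[28,35] z:[33/2,65/2] -> hit [28,31], descend [15, 20]
    N15 x:[19,31] y:[28,35] z:[33/2,49/2] -> miss, prune
    N20 x:[33/2,25] y:[29,104/3] z:[47/2,65/2] -> miss, prune
  N18 x:[41/2,53/2] y:[65/3,73/3] z:[16,63/2] -> hit [65/3,73/3], descend [1, 21]
    N1 x:[22,25] y:[22,73/3] z:[22,63/2] -> hit [22,73/3], descend [5, 13]
      N5 x:[45/2,25] y:[22,70/3] z:[61/2,63/2] -> miss, prune
      N13 x:[22,25] y:[23,73/3] z:[22,24] -> hit [23,24] leaf, test {P0@t=23}
    N21 x:[41/2,53/2] y:[65/3,70/3] z:[16,20] -> miss, prune

9 AABB tests over nodes [0, 10, 15, 20, 18, 1, 5, 13, 21]; 1 leaf entered; closest P0.

== RESULT ==
9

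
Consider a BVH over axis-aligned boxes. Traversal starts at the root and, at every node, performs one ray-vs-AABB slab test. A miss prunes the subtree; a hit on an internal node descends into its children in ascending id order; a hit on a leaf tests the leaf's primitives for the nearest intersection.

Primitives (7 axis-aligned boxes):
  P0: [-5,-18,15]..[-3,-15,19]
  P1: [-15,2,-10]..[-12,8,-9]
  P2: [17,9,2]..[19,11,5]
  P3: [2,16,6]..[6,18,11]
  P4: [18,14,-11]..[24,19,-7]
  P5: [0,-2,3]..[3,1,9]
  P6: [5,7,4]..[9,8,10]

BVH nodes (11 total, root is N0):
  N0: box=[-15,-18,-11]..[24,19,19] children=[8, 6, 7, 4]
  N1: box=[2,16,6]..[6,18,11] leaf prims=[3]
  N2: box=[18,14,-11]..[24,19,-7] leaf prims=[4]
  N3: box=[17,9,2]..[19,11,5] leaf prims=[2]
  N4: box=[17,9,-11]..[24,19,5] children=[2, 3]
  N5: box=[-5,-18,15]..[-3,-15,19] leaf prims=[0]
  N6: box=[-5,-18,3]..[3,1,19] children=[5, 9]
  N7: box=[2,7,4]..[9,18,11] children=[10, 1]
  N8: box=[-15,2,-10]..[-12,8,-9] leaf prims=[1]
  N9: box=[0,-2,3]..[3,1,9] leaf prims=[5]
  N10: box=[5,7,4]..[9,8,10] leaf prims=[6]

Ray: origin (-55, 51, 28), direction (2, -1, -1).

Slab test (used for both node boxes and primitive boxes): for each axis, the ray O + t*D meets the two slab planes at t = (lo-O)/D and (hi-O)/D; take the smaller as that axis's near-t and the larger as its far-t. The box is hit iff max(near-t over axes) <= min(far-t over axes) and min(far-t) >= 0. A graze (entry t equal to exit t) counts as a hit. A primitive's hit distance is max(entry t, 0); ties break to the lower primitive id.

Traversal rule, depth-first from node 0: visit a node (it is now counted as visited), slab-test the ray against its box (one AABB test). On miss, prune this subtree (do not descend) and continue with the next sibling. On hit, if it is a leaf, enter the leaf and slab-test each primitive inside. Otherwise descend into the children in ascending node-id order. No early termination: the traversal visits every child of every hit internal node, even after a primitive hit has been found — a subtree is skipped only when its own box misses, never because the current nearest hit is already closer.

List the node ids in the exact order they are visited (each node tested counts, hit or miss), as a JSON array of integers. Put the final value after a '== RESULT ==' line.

Walk:
N0 x:[20,79/2] y:[32,69] z:[9,39] -> hit [32,39], descend [4, 6, 7, 8]
  N4 x:[36,79/2] y:[32,42] z:[23,39] -> hit [36,39], descend [2, 3]
    N2 x:[73/2,79/2] y:[32,37] z:[35,39] -> hit [73/2,37] leaf, test {P4@t=73/2}
    N3 x:[36,37] y:[40,42] z:[23,26] -> miss, prune
  N6 x:[25,29] y:[50,69] z:[9,25] -> miss, prune
  N7 x:[57/2,32] y:[33,44] z:[17,24] -> miss, prune
  N8 x:[20,43/2] y:[43,49] z:[37,38] -> miss, prune

order=[0, 4, 2, 3, 6, 7, 8]  |boxes|=7  |leaves|=1  hit=P4

== RESULT ==
[0, 4, 2, 3, 6, 7, 8]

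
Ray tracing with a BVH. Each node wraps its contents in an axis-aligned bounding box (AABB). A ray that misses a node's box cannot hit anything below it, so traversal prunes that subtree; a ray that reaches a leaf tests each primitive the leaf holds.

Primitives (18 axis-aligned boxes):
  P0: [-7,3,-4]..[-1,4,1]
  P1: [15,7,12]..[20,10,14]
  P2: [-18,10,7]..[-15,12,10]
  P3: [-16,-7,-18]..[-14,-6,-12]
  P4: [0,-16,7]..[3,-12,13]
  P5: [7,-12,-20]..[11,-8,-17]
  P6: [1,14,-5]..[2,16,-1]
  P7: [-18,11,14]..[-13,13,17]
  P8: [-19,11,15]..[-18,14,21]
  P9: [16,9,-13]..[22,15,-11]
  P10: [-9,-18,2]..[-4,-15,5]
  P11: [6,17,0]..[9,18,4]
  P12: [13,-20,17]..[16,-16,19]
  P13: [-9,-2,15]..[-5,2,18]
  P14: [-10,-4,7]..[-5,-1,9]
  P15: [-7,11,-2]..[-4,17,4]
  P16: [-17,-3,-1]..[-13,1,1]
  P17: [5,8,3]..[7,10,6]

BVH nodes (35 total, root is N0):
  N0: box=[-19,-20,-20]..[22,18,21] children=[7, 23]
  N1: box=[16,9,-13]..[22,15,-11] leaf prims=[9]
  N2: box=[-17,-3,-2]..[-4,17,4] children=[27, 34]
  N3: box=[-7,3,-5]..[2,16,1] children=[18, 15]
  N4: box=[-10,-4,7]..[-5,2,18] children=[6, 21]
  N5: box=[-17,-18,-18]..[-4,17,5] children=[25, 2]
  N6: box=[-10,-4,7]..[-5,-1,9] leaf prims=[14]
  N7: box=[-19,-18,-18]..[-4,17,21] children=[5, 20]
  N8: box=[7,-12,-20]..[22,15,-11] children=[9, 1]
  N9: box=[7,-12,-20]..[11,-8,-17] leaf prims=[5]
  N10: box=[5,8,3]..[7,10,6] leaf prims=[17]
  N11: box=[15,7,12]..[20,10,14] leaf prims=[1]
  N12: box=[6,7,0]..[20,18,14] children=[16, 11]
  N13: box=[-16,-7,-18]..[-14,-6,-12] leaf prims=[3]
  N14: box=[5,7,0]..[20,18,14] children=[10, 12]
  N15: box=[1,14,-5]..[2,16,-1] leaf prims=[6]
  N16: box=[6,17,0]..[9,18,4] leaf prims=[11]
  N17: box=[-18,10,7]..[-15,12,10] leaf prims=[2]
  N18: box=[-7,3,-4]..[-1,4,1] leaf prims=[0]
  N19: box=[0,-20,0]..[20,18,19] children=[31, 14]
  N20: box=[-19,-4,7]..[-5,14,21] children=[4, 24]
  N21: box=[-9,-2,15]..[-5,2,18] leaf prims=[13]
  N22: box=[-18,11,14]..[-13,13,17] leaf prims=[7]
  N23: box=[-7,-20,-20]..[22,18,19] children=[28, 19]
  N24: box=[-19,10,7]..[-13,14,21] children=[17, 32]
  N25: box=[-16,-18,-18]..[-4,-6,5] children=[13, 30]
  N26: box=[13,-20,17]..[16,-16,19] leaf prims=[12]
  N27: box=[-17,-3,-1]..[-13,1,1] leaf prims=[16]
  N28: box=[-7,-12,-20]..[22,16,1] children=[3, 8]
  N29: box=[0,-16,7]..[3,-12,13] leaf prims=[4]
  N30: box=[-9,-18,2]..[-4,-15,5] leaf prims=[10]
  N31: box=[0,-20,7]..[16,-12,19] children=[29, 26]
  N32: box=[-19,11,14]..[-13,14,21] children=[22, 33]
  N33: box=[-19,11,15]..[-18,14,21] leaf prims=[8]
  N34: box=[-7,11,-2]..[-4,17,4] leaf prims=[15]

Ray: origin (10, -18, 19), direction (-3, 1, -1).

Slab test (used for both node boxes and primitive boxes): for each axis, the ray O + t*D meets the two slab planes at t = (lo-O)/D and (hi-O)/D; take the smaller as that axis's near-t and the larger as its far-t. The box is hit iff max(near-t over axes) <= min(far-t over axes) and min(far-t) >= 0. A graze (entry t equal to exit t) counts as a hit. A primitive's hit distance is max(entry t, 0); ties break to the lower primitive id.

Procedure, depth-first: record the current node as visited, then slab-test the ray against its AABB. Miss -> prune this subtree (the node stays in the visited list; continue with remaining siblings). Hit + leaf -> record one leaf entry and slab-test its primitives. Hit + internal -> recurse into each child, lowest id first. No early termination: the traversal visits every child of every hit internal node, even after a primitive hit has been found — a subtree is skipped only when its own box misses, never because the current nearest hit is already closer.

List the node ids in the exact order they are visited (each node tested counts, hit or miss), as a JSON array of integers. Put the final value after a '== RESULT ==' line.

Walk:
N0 x:[-4,29/3] y:[-2,36] z:[-2,39] -> hit [-2,29/3], descend [7, 23]
  N7 x:[14/3,29/3] y:[0,35] z:[-2,37] -> hit [14/3,29/3], descend [5, 20]
    N5 x:[14/3,9] y:[0,35] z:[14,37] -> miss, prune
    N20 x:[5,29/3] y:[14,32] z:[-2,12] -> miss, prune
  N23 x:[-4,17/3] y:[-2,36] z:[0,39] -> hit [0,17/3], descend [19, 28]
    N19 x:[-10/3,10/3] y:[-2,36] z:[0,19] -> hit [0,10/3], descend [14, 31]
      N14 x:[-10/3,5/3] y:[25,36] z:[5,19] -> miss, prune
      N31 x:[-2,10/3] y:[-2,6] z:[0,12] -> hit [0,10/3], descend [26, 29]
        N26 x:[-2,-1] y:[-2,2] z:[0,2] -> miss, prune
        N29 x:[7/3,10/3] y:[2,6] z:[6,12] -> miss, prune
    N28 x:[-4,17/3] y:[6,34] z:[18,39] -> miss, prune

order=[0, 7, 5, 20, 23, 19, 14, 31, 26, 29, 28]  |boxes|=11  |leaves|=0  hit=miss

== RESULT ==
[0, 7, 5, 20, 23, 19, 14, 31, 26, 29, 28]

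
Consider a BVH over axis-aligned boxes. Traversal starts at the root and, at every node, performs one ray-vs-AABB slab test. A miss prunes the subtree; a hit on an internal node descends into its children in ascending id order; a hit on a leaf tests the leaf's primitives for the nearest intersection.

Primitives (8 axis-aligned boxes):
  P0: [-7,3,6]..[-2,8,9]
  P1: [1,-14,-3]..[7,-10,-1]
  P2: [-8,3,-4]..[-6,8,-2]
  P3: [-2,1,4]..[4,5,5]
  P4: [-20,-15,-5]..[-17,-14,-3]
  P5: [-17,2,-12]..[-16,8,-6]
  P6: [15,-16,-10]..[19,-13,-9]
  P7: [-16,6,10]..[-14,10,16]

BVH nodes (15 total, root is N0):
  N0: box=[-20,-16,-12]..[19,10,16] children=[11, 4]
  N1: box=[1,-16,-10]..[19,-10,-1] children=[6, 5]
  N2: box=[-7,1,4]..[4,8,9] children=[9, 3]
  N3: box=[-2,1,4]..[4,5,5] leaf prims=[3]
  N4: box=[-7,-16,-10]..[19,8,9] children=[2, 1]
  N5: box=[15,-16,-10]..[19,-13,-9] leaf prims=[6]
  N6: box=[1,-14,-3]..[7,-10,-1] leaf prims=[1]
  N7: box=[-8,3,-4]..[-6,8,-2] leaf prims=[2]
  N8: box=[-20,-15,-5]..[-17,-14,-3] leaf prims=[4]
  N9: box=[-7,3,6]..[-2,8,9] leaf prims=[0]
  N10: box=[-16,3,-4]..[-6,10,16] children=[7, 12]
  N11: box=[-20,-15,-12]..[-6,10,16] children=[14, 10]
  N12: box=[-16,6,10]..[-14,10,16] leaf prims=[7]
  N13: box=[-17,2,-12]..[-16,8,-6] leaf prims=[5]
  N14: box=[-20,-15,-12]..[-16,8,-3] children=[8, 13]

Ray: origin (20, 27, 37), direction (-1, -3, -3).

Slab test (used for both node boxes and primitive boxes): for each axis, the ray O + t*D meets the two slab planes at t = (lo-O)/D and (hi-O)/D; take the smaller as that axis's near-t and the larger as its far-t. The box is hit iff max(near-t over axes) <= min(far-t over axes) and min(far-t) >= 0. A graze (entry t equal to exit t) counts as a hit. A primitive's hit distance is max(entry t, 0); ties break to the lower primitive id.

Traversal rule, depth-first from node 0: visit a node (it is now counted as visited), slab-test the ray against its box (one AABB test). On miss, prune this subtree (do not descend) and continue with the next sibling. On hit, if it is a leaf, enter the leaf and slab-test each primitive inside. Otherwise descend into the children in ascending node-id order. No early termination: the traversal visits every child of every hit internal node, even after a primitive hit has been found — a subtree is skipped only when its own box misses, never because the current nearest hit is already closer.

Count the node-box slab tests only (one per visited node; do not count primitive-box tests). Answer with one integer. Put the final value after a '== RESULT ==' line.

Traverse from the root:
N0 x:[1,40] y:[17/3,43/3] z:[7,49/3] -> hit [7,43/3], descend [4, 11]
  N4 x:[1,27] y:[19/3,43/3] z:[28/3,47/3] -> hit [28/3,43/3], descend [1, 2]
    N1 x:[1,19] y:[37/3,43/3] z:[38/3,47/3] -> hit [38/3,43/3], descend [5, 6]
      N5 x:[1,5] y:[40/3,43/3] z:[46/3,47/3] -> miss, prune
      N6 x:[13,19] y:[37/3,41/3] z:[38/3,40/3] -> hit [13,40/3] leaf, test {P1@t=13}
    N2 x:[16,27] y:[19/3,26/3] z:[28/3,11] -> miss, prune
  N11 x:[26,40] y:[17/3,14] z:[7,49/3] -> miss, prune

7 AABB tests over nodes [0, 4, 1, 5, 6, 2, 11]; 1 leaf entered; closest P1.

== RESULT ==
7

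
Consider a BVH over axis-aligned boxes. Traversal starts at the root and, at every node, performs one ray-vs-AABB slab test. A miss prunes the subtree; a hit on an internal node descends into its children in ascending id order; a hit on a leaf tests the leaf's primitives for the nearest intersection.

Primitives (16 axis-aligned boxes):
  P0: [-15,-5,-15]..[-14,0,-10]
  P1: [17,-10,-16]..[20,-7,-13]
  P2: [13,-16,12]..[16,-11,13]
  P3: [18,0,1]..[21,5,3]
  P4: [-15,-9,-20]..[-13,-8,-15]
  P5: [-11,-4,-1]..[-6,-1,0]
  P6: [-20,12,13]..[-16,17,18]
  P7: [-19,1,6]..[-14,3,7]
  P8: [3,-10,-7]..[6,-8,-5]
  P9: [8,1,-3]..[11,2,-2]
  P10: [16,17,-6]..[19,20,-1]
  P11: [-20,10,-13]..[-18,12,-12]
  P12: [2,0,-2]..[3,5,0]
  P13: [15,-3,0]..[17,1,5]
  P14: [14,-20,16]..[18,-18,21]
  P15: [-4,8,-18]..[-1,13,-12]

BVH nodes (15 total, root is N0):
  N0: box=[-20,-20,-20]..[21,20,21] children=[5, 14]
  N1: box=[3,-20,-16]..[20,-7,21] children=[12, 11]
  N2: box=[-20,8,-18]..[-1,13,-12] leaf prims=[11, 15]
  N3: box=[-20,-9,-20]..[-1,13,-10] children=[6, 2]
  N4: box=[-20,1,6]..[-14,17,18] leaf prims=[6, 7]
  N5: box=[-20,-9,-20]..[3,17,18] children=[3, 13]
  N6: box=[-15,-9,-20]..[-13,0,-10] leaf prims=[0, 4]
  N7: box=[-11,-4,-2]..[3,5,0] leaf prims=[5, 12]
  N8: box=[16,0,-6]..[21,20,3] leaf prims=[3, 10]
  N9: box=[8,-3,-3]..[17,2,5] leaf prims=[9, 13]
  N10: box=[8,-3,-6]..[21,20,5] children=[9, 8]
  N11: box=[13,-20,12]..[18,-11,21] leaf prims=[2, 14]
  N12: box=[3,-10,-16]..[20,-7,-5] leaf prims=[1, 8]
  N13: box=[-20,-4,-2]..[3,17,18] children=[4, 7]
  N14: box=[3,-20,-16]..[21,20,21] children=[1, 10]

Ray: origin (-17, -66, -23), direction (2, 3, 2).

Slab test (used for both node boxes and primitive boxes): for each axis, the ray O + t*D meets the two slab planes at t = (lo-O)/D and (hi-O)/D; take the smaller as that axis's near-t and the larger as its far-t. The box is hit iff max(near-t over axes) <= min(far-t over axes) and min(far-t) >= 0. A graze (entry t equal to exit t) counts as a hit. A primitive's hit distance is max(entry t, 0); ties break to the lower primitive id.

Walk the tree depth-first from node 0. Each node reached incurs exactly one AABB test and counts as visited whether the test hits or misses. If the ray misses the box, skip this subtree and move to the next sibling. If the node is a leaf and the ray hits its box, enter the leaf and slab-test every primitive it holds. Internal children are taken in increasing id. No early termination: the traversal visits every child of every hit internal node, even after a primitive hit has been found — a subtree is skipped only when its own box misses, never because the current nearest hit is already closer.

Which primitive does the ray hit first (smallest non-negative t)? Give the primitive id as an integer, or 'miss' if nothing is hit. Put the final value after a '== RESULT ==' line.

Trace the traversal:
N0 x:[-3/2,19] y:[46/3,86/3] z:[3/2,22] -> hit [46/3,19], descend [5, 14]
  N5 x:[-3/2,10] y:[19,83/3] z:[3/2,41/2] -> miss, prune
  N14 x:[10,19] y:[46/3,86/3] z:[7/2,22] -> hit [46/3,19], descend [1, 10]
    N1 x:[10,37/2] y:[46/3,59/3] z:[7/2,22] -> hit [46/3,37/2], descend [11, 12]
      N11 x:[15,35/2] y:[46/3,55/3] z:[35/2,22] -> hit [35/2,35/2] leaf, test {P2(miss), P14(miss)}
      N12 x:[10,37/2] y:[56/3,59/3] z:[7/2,9] -> miss, prune
    N10 x:[25/2,19] y:[21,86/3] z:[17/2,14] -> miss, prune

order=[0, 5, 14, 1, 11, 12, 10]  |boxes|=7  |leaves|=1  hit=miss

== RESULT ==
miss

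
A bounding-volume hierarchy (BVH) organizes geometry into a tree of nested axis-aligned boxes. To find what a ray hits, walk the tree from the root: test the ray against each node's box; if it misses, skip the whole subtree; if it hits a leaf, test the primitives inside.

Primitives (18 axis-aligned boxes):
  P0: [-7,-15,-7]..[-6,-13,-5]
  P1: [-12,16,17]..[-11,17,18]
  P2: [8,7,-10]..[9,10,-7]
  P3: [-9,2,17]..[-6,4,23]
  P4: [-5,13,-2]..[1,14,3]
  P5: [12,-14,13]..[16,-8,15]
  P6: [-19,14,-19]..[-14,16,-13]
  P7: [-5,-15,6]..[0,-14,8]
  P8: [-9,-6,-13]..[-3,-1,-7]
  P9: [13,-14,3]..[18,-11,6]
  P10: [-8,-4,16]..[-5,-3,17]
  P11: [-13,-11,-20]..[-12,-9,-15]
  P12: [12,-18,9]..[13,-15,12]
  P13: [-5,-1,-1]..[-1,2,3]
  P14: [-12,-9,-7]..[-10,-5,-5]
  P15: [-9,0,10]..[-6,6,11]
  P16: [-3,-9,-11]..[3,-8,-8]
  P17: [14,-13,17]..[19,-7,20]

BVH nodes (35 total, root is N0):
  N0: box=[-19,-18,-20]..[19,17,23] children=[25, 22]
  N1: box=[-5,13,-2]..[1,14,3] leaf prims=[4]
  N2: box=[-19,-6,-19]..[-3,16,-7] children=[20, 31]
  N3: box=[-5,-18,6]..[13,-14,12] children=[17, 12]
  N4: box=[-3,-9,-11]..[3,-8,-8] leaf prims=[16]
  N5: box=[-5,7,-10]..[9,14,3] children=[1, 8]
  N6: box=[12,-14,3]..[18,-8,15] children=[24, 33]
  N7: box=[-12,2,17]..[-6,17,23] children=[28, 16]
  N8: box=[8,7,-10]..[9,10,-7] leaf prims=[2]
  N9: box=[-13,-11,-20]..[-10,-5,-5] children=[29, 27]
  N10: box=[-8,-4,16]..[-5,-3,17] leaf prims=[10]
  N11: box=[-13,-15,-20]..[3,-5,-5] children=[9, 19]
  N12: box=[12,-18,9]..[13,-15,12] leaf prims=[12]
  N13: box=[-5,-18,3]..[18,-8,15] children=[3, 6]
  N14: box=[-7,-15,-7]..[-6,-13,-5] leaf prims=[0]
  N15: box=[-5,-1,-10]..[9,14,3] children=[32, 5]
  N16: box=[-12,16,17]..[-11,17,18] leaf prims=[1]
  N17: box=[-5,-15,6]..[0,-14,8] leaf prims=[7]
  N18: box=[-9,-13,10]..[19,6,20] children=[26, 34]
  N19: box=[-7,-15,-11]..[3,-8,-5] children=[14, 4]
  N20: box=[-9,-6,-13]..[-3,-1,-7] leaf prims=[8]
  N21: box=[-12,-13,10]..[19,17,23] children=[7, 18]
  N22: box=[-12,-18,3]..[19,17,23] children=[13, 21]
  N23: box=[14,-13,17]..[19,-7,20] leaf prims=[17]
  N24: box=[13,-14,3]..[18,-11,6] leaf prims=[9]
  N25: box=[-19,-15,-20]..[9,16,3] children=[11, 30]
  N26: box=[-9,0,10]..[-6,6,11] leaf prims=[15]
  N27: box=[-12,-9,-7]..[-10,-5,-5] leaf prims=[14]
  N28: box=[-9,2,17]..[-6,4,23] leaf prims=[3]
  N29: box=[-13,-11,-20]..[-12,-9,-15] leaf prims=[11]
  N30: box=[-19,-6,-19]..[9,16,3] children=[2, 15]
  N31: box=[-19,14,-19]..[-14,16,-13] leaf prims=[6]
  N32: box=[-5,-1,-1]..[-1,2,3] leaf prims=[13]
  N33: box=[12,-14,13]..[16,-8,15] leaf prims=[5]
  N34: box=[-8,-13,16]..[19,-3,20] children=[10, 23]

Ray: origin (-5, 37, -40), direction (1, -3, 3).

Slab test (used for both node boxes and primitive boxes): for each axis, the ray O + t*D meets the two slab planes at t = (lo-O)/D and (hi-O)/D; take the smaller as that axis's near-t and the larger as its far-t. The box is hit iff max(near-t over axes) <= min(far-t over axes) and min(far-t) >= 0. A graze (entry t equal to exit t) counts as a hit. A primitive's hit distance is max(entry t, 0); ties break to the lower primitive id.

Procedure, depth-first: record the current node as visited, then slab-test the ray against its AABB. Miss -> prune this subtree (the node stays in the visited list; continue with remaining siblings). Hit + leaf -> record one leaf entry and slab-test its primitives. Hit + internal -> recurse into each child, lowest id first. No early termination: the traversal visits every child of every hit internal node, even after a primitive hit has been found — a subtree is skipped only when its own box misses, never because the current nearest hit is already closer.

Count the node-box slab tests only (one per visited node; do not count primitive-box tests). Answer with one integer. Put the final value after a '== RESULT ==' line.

Trace the traversal:
N0 x:[-14,24] y:[20/3,55/3] z:[20/3,21] -> hit [20/3,55/3], descend [22, 25]
  N22 x:[-7,24] y:[20/3,55/3] z:[43/3,21] -> hit [43/3,55/3], descend [13, 21]
    N13 x:[0,23] y:[15,55/3] z:[43/3,55/3] -> hit [15,55/3], descend [3, 6]
      N3 x:[0,18] y:[17,55/3] z:[46/3,52/3] -> hit [17,52/3], descend [12, 17]
        N12 x:[17,18] y:[52/3,55/3] z:[49/3,52/3] -> hit [52/3,52/3] leaf, test {P12@t=52/3}
        N17 x:[0,5] y:[17,52/3] z:[46/3,16] -> miss, prune
      N6 x:[17,23] y:[15,17] z:[43/3,55/3] -> hit [17,17], descend [24, 33]
        N24 x:[18,23] y:[16,17] z:[43/3,46/3] -> miss, prune
        N33 x:[17,21] y:[15,17] z:[53/3,55/3] -> miss, prune
    N21 x:[-7,24] y:[20/3,50/3] z:[50/3,21] -> hit [50/3,50/3], descend [7, 18]
      N7 x:[-7,-1] y:[20/3,35/3] z:[19,21] -> miss, prune
      N18 x:[-4,24] y:[31/3,50/3] z:[50/3,20] -> hit [50/3,50/3], descend [26, 34]
        N26 x:[-4,-1] y:[31/3,37/3] z:[50/3,17] -> miss, prune
        N34 x:[-3,24] y:[40/3,50/3] z:[56/3,20] -> miss, prune
  N25 x:[-14,14] y:[7,52/3] z:[20/3,43/3] -> hit [7,14], descend [11, 30]
    N11 x:[-8,8] y:[14,52/3] z:[20/3,35/3] -> miss, prune
    N30 x:[-14,14] y:[7,43/3] z:[7,43/3] -> hit [7,14], descend [2, 15]
      N2 x:[-14,2] y:[7,43/3] z:[7,11] -> miss, prune
      N15 x:[0,14] y:[23/3,38/3] z:[10,43/3] -> hit [10,38/3], descend [5, 32]
        N5 x:[0,14] y:[23/3,10] z:[10,43/3] -> hit [10,10], descend [1, 8]
          N1 x:[0,6] y:[23/3,8] z:[38/3,43/3] -> miss, prune
          N8 x:[13,14] y:[9,10] z:[10,11] -> miss, prune
        N32 x:[0,4] y:[35/3,38/3] z:[13,43/3] -> miss, prune

23 AABB tests over nodes [0, 22, 13, 3, 12, 17, 6, 24, 33, 21, 7, 18, 26, 34, 25, 11, 30, 2, 15, 5, 1, 8, 32]; 1 leaf entered; closest P12.

== RESULT ==
23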